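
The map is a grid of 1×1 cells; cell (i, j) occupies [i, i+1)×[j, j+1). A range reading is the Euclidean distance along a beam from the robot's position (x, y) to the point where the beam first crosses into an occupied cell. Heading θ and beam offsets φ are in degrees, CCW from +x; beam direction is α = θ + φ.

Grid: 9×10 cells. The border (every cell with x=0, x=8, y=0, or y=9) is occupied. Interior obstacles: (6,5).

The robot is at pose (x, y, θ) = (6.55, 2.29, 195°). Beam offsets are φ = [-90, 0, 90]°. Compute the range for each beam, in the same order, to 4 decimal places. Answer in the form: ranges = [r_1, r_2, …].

beam 1: φ=-90°, α=105°
  direction (-0.2588, 0.9659); cell (6,2); t to first gridline: x 2.1250, y 0.7350 (then +3.8637 / +1.0353)
    (6,3) via y @ 0.7350
    (6,4) via y @ 1.7703
    (5,4) via x @ 2.1250
    (5,5) via y @ 2.8056
    (5,6) via y @ 3.8409
    (5,7) via y @ 4.8762
    (5,8) via y @ 5.9114
    (4,8) via x @ 5.9887
    (4,9) via y @ 6.9467  # hit
  → r_1 = 6.9467
beam 2: φ=0°, α=195°
  direction (-0.9659, -0.2588); cell (6,2); t to first gridline: x 0.5694, y 1.1205 (then +1.0353 / +3.8637)
    (5,2) via x @ 0.5694
    (5,1) via y @ 1.1205
    (4,1) via x @ 1.6047
    (3,1) via x @ 2.6400
    (2,1) via x @ 3.6752
    (1,1) via x @ 4.7105
    (1,0) via y @ 4.9842  # hit
  → r_2 = 4.9842
beam 3: φ=90°, α=285°
  direction (0.2588, -0.9659); cell (6,2); t to first gridline: x 1.7387, y 0.3002 (then +3.8637 / +1.0353)
    (6,1) via y @ 0.3002
    (6,0) via y @ 1.3355  # hit
  → r_3 = 1.3355

ranges = [6.9467, 4.9842, 1.3355]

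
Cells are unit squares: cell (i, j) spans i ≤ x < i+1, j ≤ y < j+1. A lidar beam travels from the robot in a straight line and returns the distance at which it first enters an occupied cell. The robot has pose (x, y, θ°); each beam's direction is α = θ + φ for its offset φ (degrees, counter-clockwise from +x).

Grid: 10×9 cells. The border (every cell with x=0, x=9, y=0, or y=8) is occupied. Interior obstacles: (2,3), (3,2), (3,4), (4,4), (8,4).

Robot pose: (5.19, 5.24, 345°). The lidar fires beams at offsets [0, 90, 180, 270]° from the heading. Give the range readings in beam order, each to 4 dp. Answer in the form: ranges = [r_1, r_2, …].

ranges = [2.9091, 2.8574, 4.3378, 0.7341]

beam 1: φ=0°, α=345°
  dir = (cos 345°, sin 345°) = (0.9659, -0.2588); from cell (5,5)
  next x-line at t=0.8386, next y-line at t=0.9273; Δt_x=1.0353, Δt_y=3.8637
    x: enter (6,5) at t=0.8386
    y: enter (6,4) at t=0.9273
    x: enter (7,4) at t=1.8738
    x: enter (8,4) at t=2.9091 ← occupied
  → r_1 = 2.9091
beam 2: φ=90°, α=75°
  dir = (cos 75°, sin 75°) = (0.2588, 0.9659); from cell (5,5)
  next x-line at t=3.1296, next y-line at t=0.7868; Δt_x=3.8637, Δt_y=1.0353
    y: enter (5,6) at t=0.7868
    y: enter (5,7) at t=1.8221
    y: enter (5,8) at t=2.8574 ← occupied
  → r_2 = 2.8574
beam 3: φ=180°, α=165°
  dir = (cos 165°, sin 165°) = (-0.9659, 0.2588); from cell (5,5)
  next x-line at t=0.1967, next y-line at t=2.9364; Δt_x=1.0353, Δt_y=3.8637
    x: enter (4,5) at t=0.1967
    x: enter (3,5) at t=1.2320
    x: enter (2,5) at t=2.2673
    y: enter (2,6) at t=2.9364
    x: enter (1,6) at t=3.3025
    x: enter (0,6) at t=4.3378 ← occupied
  → r_3 = 4.3378
beam 4: φ=270°, α=255°
  dir = (cos 255°, sin 255°) = (-0.2588, -0.9659); from cell (5,5)
  next x-line at t=0.7341, next y-line at t=0.2485; Δt_x=3.8637, Δt_y=1.0353
    y: enter (5,4) at t=0.2485
    x: enter (4,4) at t=0.7341 ← occupied
  → r_4 = 0.7341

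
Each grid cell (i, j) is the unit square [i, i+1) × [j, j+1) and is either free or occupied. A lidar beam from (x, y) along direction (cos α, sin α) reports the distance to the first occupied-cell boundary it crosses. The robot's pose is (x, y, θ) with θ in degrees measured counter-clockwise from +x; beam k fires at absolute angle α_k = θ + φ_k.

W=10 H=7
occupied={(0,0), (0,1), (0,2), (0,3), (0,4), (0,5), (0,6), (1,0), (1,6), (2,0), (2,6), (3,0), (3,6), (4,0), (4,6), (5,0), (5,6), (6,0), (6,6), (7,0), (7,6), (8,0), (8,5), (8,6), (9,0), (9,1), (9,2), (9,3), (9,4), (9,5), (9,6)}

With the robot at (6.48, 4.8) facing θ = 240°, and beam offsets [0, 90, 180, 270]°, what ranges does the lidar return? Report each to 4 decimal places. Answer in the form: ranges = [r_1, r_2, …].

beam 1: φ=0°, α=240°
  dir = (cos 240°, sin 240°) = (-0.5000, -0.8660); from cell (6,4)
  next x-line at t=0.9600, next y-line at t=0.9238; Δt_x=2.0000, Δt_y=1.1547
    y: enter (6,3) at t=0.9238
    x: enter (5,3) at t=0.9600
    y: enter (5,2) at t=2.0785
    x: enter (4,2) at t=2.9600
    y: enter (4,1) at t=3.2332
    y: enter (4,0) at t=4.3879 ← occupied
  → r_1 = 4.3879
beam 2: φ=90°, α=330°
  dir = (cos 330°, sin 330°) = (0.8660, -0.5000); from cell (6,4)
  next x-line at t=0.6004, next y-line at t=1.6000; Δt_x=1.1547, Δt_y=2.0000
    x: enter (7,4) at t=0.6004
    y: enter (7,3) at t=1.6000
    x: enter (8,3) at t=1.7551
    x: enter (9,3) at t=2.9098 ← occupied
  → r_2 = 2.9098
beam 3: φ=180°, α=60°
  dir = (cos 60°, sin 60°) = (0.5000, 0.8660); from cell (6,4)
  next x-line at t=1.0400, next y-line at t=0.2309; Δt_x=2.0000, Δt_y=1.1547
    y: enter (6,5) at t=0.2309
    x: enter (7,5) at t=1.0400
    y: enter (7,6) at t=1.3856 ← occupied
  → r_3 = 1.3856
beam 4: φ=270°, α=150°
  dir = (cos 150°, sin 150°) = (-0.8660, 0.5000); from cell (6,4)
  next x-line at t=0.5543, next y-line at t=0.4000; Δt_x=1.1547, Δt_y=2.0000
    y: enter (6,5) at t=0.4000
    x: enter (5,5) at t=0.5543
    x: enter (4,5) at t=1.7090
    y: enter (4,6) at t=2.4000 ← occupied
  → r_4 = 2.4000

ranges = [4.3879, 2.9098, 1.3856, 2.4000]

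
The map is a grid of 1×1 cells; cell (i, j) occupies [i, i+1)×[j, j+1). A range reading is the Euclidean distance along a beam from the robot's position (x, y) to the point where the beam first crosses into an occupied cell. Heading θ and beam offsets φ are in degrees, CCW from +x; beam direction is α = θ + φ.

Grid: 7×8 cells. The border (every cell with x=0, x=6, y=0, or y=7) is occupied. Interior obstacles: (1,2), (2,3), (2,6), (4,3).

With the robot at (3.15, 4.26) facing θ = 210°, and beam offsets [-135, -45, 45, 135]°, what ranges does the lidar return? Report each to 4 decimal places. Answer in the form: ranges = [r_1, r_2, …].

beam 1: φ=-135°, α=75°
  dir = (cos 75°, sin 75°) = (0.2588, 0.9659); from cell (3,4)
  next x-line at t=3.2841, next y-line at t=0.7661; Δt_x=3.8637, Δt_y=1.0353
    y: enter (3,5) at t=0.7661
    y: enter (3,6) at t=1.8014
    y: enter (3,7) at t=2.8367 ← occupied
  → r_1 = 2.8367
beam 2: φ=-45°, α=165°
  dir = (cos 165°, sin 165°) = (-0.9659, 0.2588); from cell (3,4)
  next x-line at t=0.1553, next y-line at t=2.8591; Δt_x=1.0353, Δt_y=3.8637
    x: enter (2,4) at t=0.1553
    x: enter (1,4) at t=1.1906
    x: enter (0,4) at t=2.2258 ← occupied
  → r_2 = 2.2258
beam 3: φ=45°, α=255°
  dir = (cos 255°, sin 255°) = (-0.2588, -0.9659); from cell (3,4)
  next x-line at t=0.5796, next y-line at t=0.2692; Δt_x=3.8637, Δt_y=1.0353
    y: enter (3,3) at t=0.2692
    x: enter (2,3) at t=0.5796 ← occupied
  → r_3 = 0.5796
beam 4: φ=135°, α=345°
  dir = (cos 345°, sin 345°) = (0.9659, -0.2588); from cell (3,4)
  next x-line at t=0.8800, next y-line at t=1.0046; Δt_x=1.0353, Δt_y=3.8637
    x: enter (4,4) at t=0.8800
    y: enter (4,3) at t=1.0046 ← occupied
  → r_4 = 1.0046

ranges = [2.8367, 2.2258, 0.5796, 1.0046]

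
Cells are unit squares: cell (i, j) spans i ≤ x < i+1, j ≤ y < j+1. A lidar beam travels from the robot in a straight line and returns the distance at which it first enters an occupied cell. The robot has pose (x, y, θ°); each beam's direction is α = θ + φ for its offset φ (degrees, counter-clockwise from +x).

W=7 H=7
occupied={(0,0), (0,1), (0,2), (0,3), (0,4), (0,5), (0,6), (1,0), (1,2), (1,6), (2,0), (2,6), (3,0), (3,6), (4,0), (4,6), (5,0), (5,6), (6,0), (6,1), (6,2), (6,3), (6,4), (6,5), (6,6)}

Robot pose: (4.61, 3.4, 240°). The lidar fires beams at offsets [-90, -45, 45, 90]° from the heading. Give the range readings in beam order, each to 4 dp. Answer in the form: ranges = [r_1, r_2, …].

ranges = [4.1685, 2.7021, 2.4847, 1.6050]

beam 1: φ=-90°, α=150°
  cosα=-0.8660 sinα=0.5000 | (4,3) | tMaxX 0.7044 tMaxY 1.2000 | tΔX 1.1547 tΔY 2.0000
    t=0.7044 [x] (3,3)
    t=1.2000 [y] (3,4)
    t=1.8591 [x] (2,4)
    t=3.0138 [x] (1,4)
    t=3.2000 [y] (1,5)
    t=4.1685 [x] (0,5) — stop
  → r_1 = 4.1685
beam 2: φ=-45°, α=195°
  cosα=-0.9659 sinα=-0.2588 | (4,3) | tMaxX 0.6315 tMaxY 1.5455 | tΔX 1.0353 tΔY 3.8637
    t=0.6315 [x] (3,3)
    t=1.5455 [y] (3,2)
    t=1.6668 [x] (2,2)
    t=2.7021 [x] (1,2) — stop
  → r_2 = 2.7021
beam 3: φ=45°, α=285°
  cosα=0.2588 sinα=-0.9659 | (4,3) | tMaxX 1.5068 tMaxY 0.4141 | tΔX 3.8637 tΔY 1.0353
    t=0.4141 [y] (4,2)
    t=1.4494 [y] (4,1)
    t=1.5068 [x] (5,1)
    t=2.4847 [y] (5,0) — stop
  → r_3 = 2.4847
beam 4: φ=90°, α=330°
  cosα=0.8660 sinα=-0.5000 | (4,3) | tMaxX 0.4503 tMaxY 0.8000 | tΔX 1.1547 tΔY 2.0000
    t=0.4503 [x] (5,3)
    t=0.8000 [y] (5,2)
    t=1.6050 [x] (6,2) — stop
  → r_4 = 1.6050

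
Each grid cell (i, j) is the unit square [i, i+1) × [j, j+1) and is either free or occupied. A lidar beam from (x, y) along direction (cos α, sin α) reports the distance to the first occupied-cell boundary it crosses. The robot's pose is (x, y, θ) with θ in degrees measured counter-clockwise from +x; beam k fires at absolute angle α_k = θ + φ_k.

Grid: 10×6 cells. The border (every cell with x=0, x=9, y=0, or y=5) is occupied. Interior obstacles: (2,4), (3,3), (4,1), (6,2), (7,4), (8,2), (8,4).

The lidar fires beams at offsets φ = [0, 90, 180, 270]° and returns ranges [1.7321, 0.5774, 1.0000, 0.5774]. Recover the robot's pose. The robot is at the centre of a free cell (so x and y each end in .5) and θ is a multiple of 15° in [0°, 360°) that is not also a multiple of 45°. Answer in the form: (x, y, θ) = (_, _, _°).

(x, y, θ) = (6.5, 1.5, 30°)

Enumerate (i+0.5, j+0.5, θ) over the 25 free cells and 16 admissible headings. For each, cast all 4 beams and compare to the given ranges.
  (6.5, 3.5, 60°): beam 1 = 1.0000 ≠ 1.7321 ✗
  (3.5, 2.5, 210°): beam 1 = 2.8868 ≠ 1.7321 ✗
  (1.5, 2.5, 165°): beam 1 = 0.5176 ≠ 1.7321 ✗
  …
  (6.5, 1.5, 30°): r_1=1.7321, r_2=0.5774, r_3=1.0000, r_4=0.5774 — all match ✓
Only this pose fits every beam.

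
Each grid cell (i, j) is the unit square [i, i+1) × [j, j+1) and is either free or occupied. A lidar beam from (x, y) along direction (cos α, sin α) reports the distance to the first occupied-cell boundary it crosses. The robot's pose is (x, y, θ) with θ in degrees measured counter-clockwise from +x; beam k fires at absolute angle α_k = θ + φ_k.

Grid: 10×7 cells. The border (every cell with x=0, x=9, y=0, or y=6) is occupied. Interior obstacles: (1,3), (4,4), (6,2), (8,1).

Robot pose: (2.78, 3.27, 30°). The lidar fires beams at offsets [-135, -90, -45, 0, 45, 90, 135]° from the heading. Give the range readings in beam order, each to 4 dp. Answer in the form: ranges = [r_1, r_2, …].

ranges = [2.3501, 2.6212, 3.3336, 1.4600, 2.8263, 3.1523, 0.8075]

beam 1: φ=-135°, α=255°
  cosα=-0.2588 sinα=-0.9659 | (2,3) | tMaxX 3.0137 tMaxY 0.2795 | tΔX 3.8637 tΔY 1.0353
    t=0.2795 [y] (2,2)
    t=1.3148 [y] (2,1)
    t=2.3501 [y] (2,0) — stop
  → r_1 = 2.3501
beam 2: φ=-90°, α=300°
  cosα=0.5000 sinα=-0.8660 | (2,3) | tMaxX 0.4400 tMaxY 0.3118 | tΔX 2.0000 tΔY 1.1547
    t=0.3118 [y] (2,2)
    t=0.4400 [x] (3,2)
    t=1.4665 [y] (3,1)
    t=2.4400 [x] (4,1)
    t=2.6212 [y] (4,0) — stop
  → r_2 = 2.6212
beam 3: φ=-45°, α=345°
  cosα=0.9659 sinα=-0.2588 | (2,3) | tMaxX 0.2278 tMaxY 1.0432 | tΔX 1.0353 tΔY 3.8637
    t=0.2278 [x] (3,3)
    t=1.0432 [y] (3,2)
    t=1.2630 [x] (4,2)
    t=2.2983 [x] (5,2)
    t=3.3336 [x] (6,2) — stop
  → r_3 = 3.3336
beam 4: φ=0°, α=30°
  cosα=0.8660 sinα=0.5000 | (2,3) | tMaxX 0.2540 tMaxY 1.4600 | tΔX 1.1547 tΔY 2.0000
    t=0.2540 [x] (3,3)
    t=1.4087 [x] (4,3)
    t=1.4600 [y] (4,4) — stop
  → r_4 = 1.4600
beam 5: φ=45°, α=75°
  cosα=0.2588 sinα=0.9659 | (2,3) | tMaxX 0.8500 tMaxY 0.7558 | tΔX 3.8637 tΔY 1.0353
    t=0.7558 [y] (2,4)
    t=0.8500 [x] (3,4)
    t=1.7910 [y] (3,5)
    t=2.8263 [y] (3,6) — stop
  → r_5 = 2.8263
beam 6: φ=90°, α=120°
  cosα=-0.5000 sinα=0.8660 | (2,3) | tMaxX 1.5600 tMaxY 0.8429 | tΔX 2.0000 tΔY 1.1547
    t=0.8429 [y] (2,4)
    t=1.5600 [x] (1,4)
    t=1.9976 [y] (1,5)
    t=3.1523 [y] (1,6) — stop
  → r_6 = 3.1523
beam 7: φ=135°, α=165°
  cosα=-0.9659 sinα=0.2588 | (2,3) | tMaxX 0.8075 tMaxY 2.8205 | tΔX 1.0353 tΔY 3.8637
    t=0.8075 [x] (1,3) — stop
  → r_7 = 0.8075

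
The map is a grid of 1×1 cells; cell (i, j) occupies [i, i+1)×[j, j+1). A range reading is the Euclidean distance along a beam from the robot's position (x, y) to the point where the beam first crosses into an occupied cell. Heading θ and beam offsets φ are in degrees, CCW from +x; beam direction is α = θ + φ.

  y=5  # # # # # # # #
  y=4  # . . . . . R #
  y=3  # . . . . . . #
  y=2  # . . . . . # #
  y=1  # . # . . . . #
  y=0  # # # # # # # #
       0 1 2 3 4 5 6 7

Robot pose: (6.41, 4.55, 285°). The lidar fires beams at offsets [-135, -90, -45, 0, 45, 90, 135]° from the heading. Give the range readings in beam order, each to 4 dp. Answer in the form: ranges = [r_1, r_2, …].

beam 1: φ=-135°, α=150°
  direction (-0.8660, 0.5000); cell (6,4); t to first gridline: x 0.4734, y 0.9000 (then +1.1547 / +2.0000)
    (5,4) via x @ 0.4734
    (5,5) via y @ 0.9000  # hit
  → r_1 = 0.9000
beam 2: φ=-90°, α=195°
  direction (-0.9659, -0.2588); cell (6,4); t to first gridline: x 0.4245, y 2.1250 (then +1.0353 / +3.8637)
    (5,4) via x @ 0.4245
    (4,4) via x @ 1.4597
    (4,3) via y @ 2.1250
    (3,3) via x @ 2.4950
    (2,3) via x @ 3.5303
    (1,3) via x @ 4.5656
    (0,3) via x @ 5.6008  # hit
  → r_2 = 5.6008
beam 3: φ=-45°, α=240°
  direction (-0.5000, -0.8660); cell (6,4); t to first gridline: x 0.8200, y 0.6351 (then +2.0000 / +1.1547)
    (6,3) via y @ 0.6351
    (5,3) via x @ 0.8200
    (5,2) via y @ 1.7898
    (4,2) via x @ 2.8200
    (4,1) via y @ 2.9445
    (4,0) via y @ 4.0992  # hit
  → r_3 = 4.0992
beam 4: φ=0°, α=285°
  direction (0.2588, -0.9659); cell (6,4); t to first gridline: x 2.2796, y 0.5694 (then +3.8637 / +1.0353)
    (6,3) via y @ 0.5694
    (6,2) via y @ 1.6047  # hit
  → r_4 = 1.6047
beam 5: φ=45°, α=330°
  direction (0.8660, -0.5000); cell (6,4); t to first gridline: x 0.6813, y 1.1000 (then +1.1547 / +2.0000)
    (7,4) via x @ 0.6813  # hit
  → r_5 = 0.6813
beam 6: φ=90°, α=15°
  direction (0.9659, 0.2588); cell (6,4); t to first gridline: x 0.6108, y 1.7387 (then +1.0353 / +3.8637)
    (7,4) via x @ 0.6108  # hit
  → r_6 = 0.6108
beam 7: φ=135°, α=60°
  direction (0.5000, 0.8660); cell (6,4); t to first gridline: x 1.1800, y 0.5196 (then +2.0000 / +1.1547)
    (6,5) via y @ 0.5196  # hit
  → r_7 = 0.5196

ranges = [0.9000, 5.6008, 4.0992, 1.6047, 0.6813, 0.6108, 0.5196]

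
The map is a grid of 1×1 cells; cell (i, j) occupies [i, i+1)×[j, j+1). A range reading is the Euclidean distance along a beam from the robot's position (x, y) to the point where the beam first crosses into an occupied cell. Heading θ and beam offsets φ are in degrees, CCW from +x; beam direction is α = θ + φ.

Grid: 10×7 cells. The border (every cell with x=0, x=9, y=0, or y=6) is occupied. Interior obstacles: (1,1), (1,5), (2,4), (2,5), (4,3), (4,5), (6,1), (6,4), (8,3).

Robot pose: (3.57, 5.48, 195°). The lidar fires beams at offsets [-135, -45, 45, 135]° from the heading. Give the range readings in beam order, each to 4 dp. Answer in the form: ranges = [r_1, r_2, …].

beam 1: φ=-135°, α=60°
  cosα=0.5000 sinα=0.8660 | (3,5) | tMaxX 0.8600 tMaxY 0.6004 | tΔX 2.0000 tΔY 1.1547
    t=0.6004 [y] (3,6) — stop
  → r_1 = 0.6004
beam 2: φ=-45°, α=150°
  cosα=-0.8660 sinα=0.5000 | (3,5) | tMaxX 0.6582 tMaxY 1.0400 | tΔX 1.1547 tΔY 2.0000
    t=0.6582 [x] (2,5) — stop
  → r_2 = 0.6582
beam 3: φ=45°, α=240°
  cosα=-0.5000 sinα=-0.8660 | (3,5) | tMaxX 1.1400 tMaxY 0.5543 | tΔX 2.0000 tΔY 1.1547
    t=0.5543 [y] (3,4)
    t=1.1400 [x] (2,4) — stop
  → r_3 = 1.1400
beam 4: φ=135°, α=330°
  cosα=0.8660 sinα=-0.5000 | (3,5) | tMaxX 0.4965 tMaxY 0.9600 | tΔX 1.1547 tΔY 2.0000
    t=0.4965 [x] (4,5) — stop
  → r_4 = 0.4965

ranges = [0.6004, 0.6582, 1.1400, 0.4965]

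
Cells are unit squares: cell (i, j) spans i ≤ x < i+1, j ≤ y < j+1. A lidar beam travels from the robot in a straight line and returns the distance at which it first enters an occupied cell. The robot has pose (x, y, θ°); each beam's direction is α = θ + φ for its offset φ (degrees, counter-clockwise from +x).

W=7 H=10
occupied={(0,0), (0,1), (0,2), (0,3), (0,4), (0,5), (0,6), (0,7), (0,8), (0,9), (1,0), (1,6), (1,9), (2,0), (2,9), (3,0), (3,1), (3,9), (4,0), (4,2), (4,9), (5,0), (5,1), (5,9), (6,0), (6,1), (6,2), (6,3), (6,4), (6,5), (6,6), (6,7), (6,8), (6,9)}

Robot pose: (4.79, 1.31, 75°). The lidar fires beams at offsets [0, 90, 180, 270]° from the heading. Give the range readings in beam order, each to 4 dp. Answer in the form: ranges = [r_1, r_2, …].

beam 1: φ=0°, α=75°
  direction (0.2588, 0.9659); cell (4,1); t to first gridline: x 0.8114, y 0.7143 (then +3.8637 / +1.0353)
    (4,2) via y @ 0.7143  # hit
  → r_1 = 0.7143
beam 2: φ=90°, α=165°
  direction (-0.9659, 0.2588); cell (4,1); t to first gridline: x 0.8179, y 2.6660 (then +1.0353 / +3.8637)
    (3,1) via x @ 0.8179  # hit
  → r_2 = 0.8179
beam 3: φ=180°, α=255°
  direction (-0.2588, -0.9659); cell (4,1); t to first gridline: x 3.0523, y 0.3209 (then +3.8637 / +1.0353)
    (4,0) via y @ 0.3209  # hit
  → r_3 = 0.3209
beam 4: φ=270°, α=345°
  direction (0.9659, -0.2588); cell (4,1); t to first gridline: x 0.2174, y 1.1977 (then +1.0353 / +3.8637)
    (5,1) via x @ 0.2174  # hit
  → r_4 = 0.2174

ranges = [0.7143, 0.8179, 0.3209, 0.2174]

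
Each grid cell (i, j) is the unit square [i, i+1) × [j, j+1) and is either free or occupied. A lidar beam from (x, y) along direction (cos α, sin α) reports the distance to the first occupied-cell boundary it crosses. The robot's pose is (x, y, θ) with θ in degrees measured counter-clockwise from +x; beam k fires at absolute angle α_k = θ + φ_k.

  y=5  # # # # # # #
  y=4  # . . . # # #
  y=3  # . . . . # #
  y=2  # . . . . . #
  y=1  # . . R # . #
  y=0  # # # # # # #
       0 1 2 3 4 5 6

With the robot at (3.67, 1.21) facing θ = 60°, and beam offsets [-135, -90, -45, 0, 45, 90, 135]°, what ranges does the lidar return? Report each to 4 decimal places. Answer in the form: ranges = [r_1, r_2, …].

beam 1: φ=-135°, α=285°
  dir = (cos 285°, sin 285°) = (0.2588, -0.9659); from cell (3,1)
  next x-line at t=1.2750, next y-line at t=0.2174; Δt_x=3.8637, Δt_y=1.0353
    y: enter (3,0) at t=0.2174 ← occupied
  → r_1 = 0.2174
beam 2: φ=-90°, α=330°
  dir = (cos 330°, sin 330°) = (0.8660, -0.5000); from cell (3,1)
  next x-line at t=0.3811, next y-line at t=0.4200; Δt_x=1.1547, Δt_y=2.0000
    x: enter (4,1) at t=0.3811 ← occupied
  → r_2 = 0.3811
beam 3: φ=-45°, α=15°
  dir = (cos 15°, sin 15°) = (0.9659, 0.2588); from cell (3,1)
  next x-line at t=0.3416, next y-line at t=3.0523; Δt_x=1.0353, Δt_y=3.8637
    x: enter (4,1) at t=0.3416 ← occupied
  → r_3 = 0.3416
beam 4: φ=0°, α=60°
  dir = (cos 60°, sin 60°) = (0.5000, 0.8660); from cell (3,1)
  next x-line at t=0.6600, next y-line at t=0.9122; Δt_x=2.0000, Δt_y=1.1547
    x: enter (4,1) at t=0.6600 ← occupied
  → r_4 = 0.6600
beam 5: φ=45°, α=105°
  dir = (cos 105°, sin 105°) = (-0.2588, 0.9659); from cell (3,1)
  next x-line at t=2.5887, next y-line at t=0.8179; Δt_x=3.8637, Δt_y=1.0353
    y: enter (3,2) at t=0.8179
    y: enter (3,3) at t=1.8531
    x: enter (2,3) at t=2.5887
    y: enter (2,4) at t=2.8884
    y: enter (2,5) at t=3.9237 ← occupied
  → r_5 = 3.9237
beam 6: φ=90°, α=150°
  dir = (cos 150°, sin 150°) = (-0.8660, 0.5000); from cell (3,1)
  next x-line at t=0.7736, next y-line at t=1.5800; Δt_x=1.1547, Δt_y=2.0000
    x: enter (2,1) at t=0.7736
    y: enter (2,2) at t=1.5800
    x: enter (1,2) at t=1.9283
    x: enter (0,2) at t=3.0831 ← occupied
  → r_6 = 3.0831
beam 7: φ=135°, α=195°
  dir = (cos 195°, sin 195°) = (-0.9659, -0.2588); from cell (3,1)
  next x-line at t=0.6936, next y-line at t=0.8114; Δt_x=1.0353, Δt_y=3.8637
    x: enter (2,1) at t=0.6936
    y: enter (2,0) at t=0.8114 ← occupied
  → r_7 = 0.8114

ranges = [0.2174, 0.3811, 0.3416, 0.6600, 3.9237, 3.0831, 0.8114]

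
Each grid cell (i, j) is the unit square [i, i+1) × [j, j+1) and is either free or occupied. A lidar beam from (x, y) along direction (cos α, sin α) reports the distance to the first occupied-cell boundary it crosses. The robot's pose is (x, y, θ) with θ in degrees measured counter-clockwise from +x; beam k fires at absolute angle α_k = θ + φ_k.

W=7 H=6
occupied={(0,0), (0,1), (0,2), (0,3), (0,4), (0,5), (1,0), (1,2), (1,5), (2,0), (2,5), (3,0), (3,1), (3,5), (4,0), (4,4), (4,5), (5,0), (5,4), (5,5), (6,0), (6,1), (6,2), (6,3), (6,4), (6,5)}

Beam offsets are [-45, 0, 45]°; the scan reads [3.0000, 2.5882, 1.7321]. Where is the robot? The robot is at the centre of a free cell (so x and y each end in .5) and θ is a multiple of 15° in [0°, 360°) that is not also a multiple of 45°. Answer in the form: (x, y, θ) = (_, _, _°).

(x, y, θ) = (4.5, 3.5, 195°)

The pose lattice has 16·16 = 256 candidates. Test each by forward raycasting.
  (4.5, 2.5, 15°): beam 1 = 1.7321 ≠ 3.0000 ✗
  (3.5, 2.5, 255°): beam 1 = 2.8868 ≠ 3.0000 ✗
  (1.5, 3.5, 210°): beam 1 = 0.5176 ≠ 3.0000 ✗
  …
  (4.5, 3.5, 195°): r_1=3.0000, r_2=2.5882, r_3=1.7321 — all match ✓
Only this pose fits every beam.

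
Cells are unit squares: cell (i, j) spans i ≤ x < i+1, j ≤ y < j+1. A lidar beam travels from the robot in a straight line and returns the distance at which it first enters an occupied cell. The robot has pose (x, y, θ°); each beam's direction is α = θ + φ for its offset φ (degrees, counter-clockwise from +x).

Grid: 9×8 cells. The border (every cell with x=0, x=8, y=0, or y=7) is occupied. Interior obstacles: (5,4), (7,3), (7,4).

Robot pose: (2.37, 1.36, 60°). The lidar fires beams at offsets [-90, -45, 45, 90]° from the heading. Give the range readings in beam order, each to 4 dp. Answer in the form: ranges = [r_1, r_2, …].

ranges = [0.7200, 5.8286, 5.2933, 1.5819]

beam 1: φ=-90°, α=330°
  d=(0.8660,-0.5000)  start (2,1)  tX=0.7275 tY=0.7200  stride 1/|dx|=1.1547 1/|dy|=2.0000
    cross y-line → (2,0), t=0.7200 (wall)
  → r_1 = 0.7200
beam 2: φ=-45°, α=15°
  d=(0.9659,0.2588)  start (2,1)  tX=0.6522 tY=2.4728  stride 1/|dx|=1.0353 1/|dy|=3.8637
    cross x-line → (3,1), t=0.6522
    cross x-line → (4,1), t=1.6875
    cross y-line → (4,2), t=2.4728
    cross x-line → (5,2), t=2.7228
    cross x-line → (6,2), t=3.7581
    cross x-line → (7,2), t=4.7933
    cross x-line → (8,2), t=5.8286 (wall)
  → r_2 = 5.8286
beam 3: φ=45°, α=105°
  d=(-0.2588,0.9659)  start (2,1)  tX=1.4296 tY=0.6626  stride 1/|dx|=3.8637 1/|dy|=1.0353
    cross y-line → (2,2), t=0.6626
    cross x-line → (1,2), t=1.4296
    cross y-line → (1,3), t=1.6979
    cross y-line → (1,4), t=2.7331
    cross y-line → (1,5), t=3.7684
    cross y-line → (1,6), t=4.8037
    cross x-line → (0,6), t=5.2933 (wall)
  → r_3 = 5.2933
beam 4: φ=90°, α=150°
  d=(-0.8660,0.5000)  start (2,1)  tX=0.4272 tY=1.2800  stride 1/|dx|=1.1547 1/|dy|=2.0000
    cross x-line → (1,1), t=0.4272
    cross y-line → (1,2), t=1.2800
    cross x-line → (0,2), t=1.5819 (wall)
  → r_4 = 1.5819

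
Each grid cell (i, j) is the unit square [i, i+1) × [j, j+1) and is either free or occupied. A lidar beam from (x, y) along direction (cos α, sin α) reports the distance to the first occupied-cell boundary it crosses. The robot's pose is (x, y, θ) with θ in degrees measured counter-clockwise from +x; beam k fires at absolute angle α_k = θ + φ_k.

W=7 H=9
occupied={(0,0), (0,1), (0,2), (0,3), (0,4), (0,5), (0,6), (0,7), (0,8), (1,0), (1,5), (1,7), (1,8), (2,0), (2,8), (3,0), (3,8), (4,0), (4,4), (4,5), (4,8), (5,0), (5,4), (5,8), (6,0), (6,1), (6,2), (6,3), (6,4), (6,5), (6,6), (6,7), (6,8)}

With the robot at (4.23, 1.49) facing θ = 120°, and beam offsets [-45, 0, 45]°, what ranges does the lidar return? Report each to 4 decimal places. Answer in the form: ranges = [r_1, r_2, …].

beam 1: φ=-45°, α=75°
  direction (0.2588, 0.9659); cell (4,1); t to first gridline: x 2.9751, y 0.5280 (then +3.8637 / +1.0353)
    (4,2) via y @ 0.5280
    (4,3) via y @ 1.5633
    (4,4) via y @ 2.5985  # hit
  → r_1 = 2.5985
beam 2: φ=0°, α=120°
  direction (-0.5000, 0.8660); cell (4,1); t to first gridline: x 0.4600, y 0.5889 (then +2.0000 / +1.1547)
    (3,1) via x @ 0.4600
    (3,2) via y @ 0.5889
    (3,3) via y @ 1.7436
    (2,3) via x @ 2.4600
    (2,4) via y @ 2.8983
    (2,5) via y @ 4.0530
    (1,5) via x @ 4.4600  # hit
  → r_2 = 4.4600
beam 3: φ=45°, α=165°
  direction (-0.9659, 0.2588); cell (4,1); t to first gridline: x 0.2381, y 1.9705 (then +1.0353 / +3.8637)
    (3,1) via x @ 0.2381
    (2,1) via x @ 1.2734
    (2,2) via y @ 1.9705
    (1,2) via x @ 2.3087
    (0,2) via x @ 3.3439  # hit
  → r_3 = 3.3439

ranges = [2.5985, 4.4600, 3.3439]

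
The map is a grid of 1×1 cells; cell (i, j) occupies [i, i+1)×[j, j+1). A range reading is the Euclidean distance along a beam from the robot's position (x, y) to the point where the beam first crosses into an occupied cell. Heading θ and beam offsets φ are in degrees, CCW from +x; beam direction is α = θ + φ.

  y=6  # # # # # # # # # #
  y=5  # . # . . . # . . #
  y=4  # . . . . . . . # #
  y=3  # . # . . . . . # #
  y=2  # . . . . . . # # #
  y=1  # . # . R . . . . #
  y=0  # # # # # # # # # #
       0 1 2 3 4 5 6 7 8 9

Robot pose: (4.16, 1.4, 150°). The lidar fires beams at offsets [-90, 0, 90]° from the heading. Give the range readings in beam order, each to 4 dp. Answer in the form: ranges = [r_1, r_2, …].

beam 1: φ=-90°, α=60°
  direction (0.5000, 0.8660); cell (4,1); t to first gridline: x 1.6800, y 0.6928 (then +2.0000 / +1.1547)
    (4,2) via y @ 0.6928
    (5,2) via x @ 1.6800
    (5,3) via y @ 1.8475
    (5,4) via y @ 3.0022
    (6,4) via x @ 3.6800
    (6,5) via y @ 4.1569  # hit
  → r_1 = 4.1569
beam 2: φ=0°, α=150°
  direction (-0.8660, 0.5000); cell (4,1); t to first gridline: x 0.1848, y 1.2000 (then +1.1547 / +2.0000)
    (3,1) via x @ 0.1848
    (3,2) via y @ 1.2000
    (2,2) via x @ 1.3395
    (1,2) via x @ 2.4942
    (1,3) via y @ 3.2000
    (0,3) via x @ 3.6489  # hit
  → r_2 = 3.6489
beam 3: φ=90°, α=240°
  direction (-0.5000, -0.8660); cell (4,1); t to first gridline: x 0.3200, y 0.4619 (then +2.0000 / +1.1547)
    (3,1) via x @ 0.3200
    (3,0) via y @ 0.4619  # hit
  → r_3 = 0.4619

ranges = [4.1569, 3.6489, 0.4619]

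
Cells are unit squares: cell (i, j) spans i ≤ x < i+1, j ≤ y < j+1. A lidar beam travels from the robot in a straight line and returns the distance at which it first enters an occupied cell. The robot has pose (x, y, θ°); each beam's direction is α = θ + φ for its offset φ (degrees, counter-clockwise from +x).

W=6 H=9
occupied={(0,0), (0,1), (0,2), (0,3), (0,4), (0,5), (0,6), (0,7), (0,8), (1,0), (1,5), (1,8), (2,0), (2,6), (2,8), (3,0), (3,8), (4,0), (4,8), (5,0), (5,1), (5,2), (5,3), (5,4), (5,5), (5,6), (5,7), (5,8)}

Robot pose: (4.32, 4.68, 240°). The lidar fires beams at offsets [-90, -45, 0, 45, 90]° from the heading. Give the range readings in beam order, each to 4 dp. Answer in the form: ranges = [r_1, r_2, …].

beam 1: φ=-90°, α=150°
  dir = (cos 150°, sin 150°) = (-0.8660, 0.5000); from cell (4,4)
  next x-line at t=0.3695, next y-line at t=0.6400; Δt_x=1.1547, Δt_y=2.0000
    x: enter (3,4) at t=0.3695
    y: enter (3,5) at t=0.6400
    x: enter (2,5) at t=1.5242
    y: enter (2,6) at t=2.6400 ← occupied
  → r_1 = 2.6400
beam 2: φ=-45°, α=195°
  dir = (cos 195°, sin 195°) = (-0.9659, -0.2588); from cell (4,4)
  next x-line at t=0.3313, next y-line at t=2.6273; Δt_x=1.0353, Δt_y=3.8637
    x: enter (3,4) at t=0.3313
    x: enter (2,4) at t=1.3666
    x: enter (1,4) at t=2.4018
    y: enter (1,3) at t=2.6273
    x: enter (0,3) at t=3.4371 ← occupied
  → r_2 = 3.4371
beam 3: φ=0°, α=240°
  dir = (cos 240°, sin 240°) = (-0.5000, -0.8660); from cell (4,4)
  next x-line at t=0.6400, next y-line at t=0.7852; Δt_x=2.0000, Δt_y=1.1547
    x: enter (3,4) at t=0.6400
    y: enter (3,3) at t=0.7852
    y: enter (3,2) at t=1.9399
    x: enter (2,2) at t=2.6400
    y: enter (2,1) at t=3.0946
    y: enter (2,0) at t=4.2493 ← occupied
  → r_3 = 4.2493
beam 4: φ=45°, α=285°
  dir = (cos 285°, sin 285°) = (0.2588, -0.9659); from cell (4,4)
  next x-line at t=2.6273, next y-line at t=0.7040; Δt_x=3.8637, Δt_y=1.0353
    y: enter (4,3) at t=0.7040
    y: enter (4,2) at t=1.7393
    x: enter (5,2) at t=2.6273 ← occupied
  → r_4 = 2.6273
beam 5: φ=90°, α=330°
  dir = (cos 330°, sin 330°) = (0.8660, -0.5000); from cell (4,4)
  next x-line at t=0.7852, next y-line at t=1.3600; Δt_x=1.1547, Δt_y=2.0000
    x: enter (5,4) at t=0.7852 ← occupied
  → r_5 = 0.7852

ranges = [2.6400, 3.4371, 4.2493, 2.6273, 0.7852]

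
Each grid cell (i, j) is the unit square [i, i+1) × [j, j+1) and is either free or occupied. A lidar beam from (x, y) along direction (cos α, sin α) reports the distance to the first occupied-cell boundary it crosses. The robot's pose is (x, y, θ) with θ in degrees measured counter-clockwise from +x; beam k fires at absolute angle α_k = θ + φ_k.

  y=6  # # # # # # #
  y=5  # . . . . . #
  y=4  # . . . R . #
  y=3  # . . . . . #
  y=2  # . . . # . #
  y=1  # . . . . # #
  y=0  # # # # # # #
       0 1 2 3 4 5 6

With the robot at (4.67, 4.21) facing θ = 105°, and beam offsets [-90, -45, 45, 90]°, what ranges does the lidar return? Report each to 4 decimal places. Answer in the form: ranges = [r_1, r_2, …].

beam 1: φ=-90°, α=15°
  dir = (cos 15°, sin 15°) = (0.9659, 0.2588); from cell (4,4)
  next x-line at t=0.3416, next y-line at t=3.0523; Δt_x=1.0353, Δt_y=3.8637
    x: enter (5,4) at t=0.3416
    x: enter (6,4) at t=1.3769 ← occupied
  → r_1 = 1.3769
beam 2: φ=-45°, α=60°
  dir = (cos 60°, sin 60°) = (0.5000, 0.8660); from cell (4,4)
  next x-line at t=0.6600, next y-line at t=0.9122; Δt_x=2.0000, Δt_y=1.1547
    x: enter (5,4) at t=0.6600
    y: enter (5,5) at t=0.9122
    y: enter (5,6) at t=2.0669 ← occupied
  → r_2 = 2.0669
beam 3: φ=45°, α=150°
  dir = (cos 150°, sin 150°) = (-0.8660, 0.5000); from cell (4,4)
  next x-line at t=0.7736, next y-line at t=1.5800; Δt_x=1.1547, Δt_y=2.0000
    x: enter (3,4) at t=0.7736
    y: enter (3,5) at t=1.5800
    x: enter (2,5) at t=1.9283
    x: enter (1,5) at t=3.0831
    y: enter (1,6) at t=3.5800 ← occupied
  → r_3 = 3.5800
beam 4: φ=90°, α=195°
  dir = (cos 195°, sin 195°) = (-0.9659, -0.2588); from cell (4,4)
  next x-line at t=0.6936, next y-line at t=0.8114; Δt_x=1.0353, Δt_y=3.8637
    x: enter (3,4) at t=0.6936
    y: enter (3,3) at t=0.8114
    x: enter (2,3) at t=1.7289
    x: enter (1,3) at t=2.7642
    x: enter (0,3) at t=3.7995 ← occupied
  → r_4 = 3.7995

ranges = [1.3769, 2.0669, 3.5800, 3.7995]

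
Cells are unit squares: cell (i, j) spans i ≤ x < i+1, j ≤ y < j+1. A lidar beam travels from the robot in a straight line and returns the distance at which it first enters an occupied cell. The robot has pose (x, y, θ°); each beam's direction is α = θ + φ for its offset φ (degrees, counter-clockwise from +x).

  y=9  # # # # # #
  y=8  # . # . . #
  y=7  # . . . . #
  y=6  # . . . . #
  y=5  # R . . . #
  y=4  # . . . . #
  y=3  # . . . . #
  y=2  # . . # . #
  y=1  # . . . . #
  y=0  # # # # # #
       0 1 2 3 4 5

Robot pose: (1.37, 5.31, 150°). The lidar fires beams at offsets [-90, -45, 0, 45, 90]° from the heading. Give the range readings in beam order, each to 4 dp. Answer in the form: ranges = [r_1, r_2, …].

beam 1: φ=-90°, α=60°
  dir = (cos 60°, sin 60°) = (0.5000, 0.8660); from cell (1,5)
  next x-line at t=1.2600, next y-line at t=0.7967; Δt_x=2.0000, Δt_y=1.1547
    y: enter (1,6) at t=0.7967
    x: enter (2,6) at t=1.2600
    y: enter (2,7) at t=1.9514
    y: enter (2,8) at t=3.1061 ← occupied
  → r_1 = 3.1061
beam 2: φ=-45°, α=105°
  dir = (cos 105°, sin 105°) = (-0.2588, 0.9659); from cell (1,5)
  next x-line at t=1.4296, next y-line at t=0.7143; Δt_x=3.8637, Δt_y=1.0353
    y: enter (1,6) at t=0.7143
    x: enter (0,6) at t=1.4296 ← occupied
  → r_2 = 1.4296
beam 3: φ=0°, α=150°
  dir = (cos 150°, sin 150°) = (-0.8660, 0.5000); from cell (1,5)
  next x-line at t=0.4272, next y-line at t=1.3800; Δt_x=1.1547, Δt_y=2.0000
    x: enter (0,5) at t=0.4272 ← occupied
  → r_3 = 0.4272
beam 4: φ=45°, α=195°
  dir = (cos 195°, sin 195°) = (-0.9659, -0.2588); from cell (1,5)
  next x-line at t=0.3831, next y-line at t=1.1977; Δt_x=1.0353, Δt_y=3.8637
    x: enter (0,5) at t=0.3831 ← occupied
  → r_4 = 0.3831
beam 5: φ=90°, α=240°
  dir = (cos 240°, sin 240°) = (-0.5000, -0.8660); from cell (1,5)
  next x-line at t=0.7400, next y-line at t=0.3580; Δt_x=2.0000, Δt_y=1.1547
    y: enter (1,4) at t=0.3580
    x: enter (0,4) at t=0.7400 ← occupied
  → r_5 = 0.7400

ranges = [3.1061, 1.4296, 0.4272, 0.3831, 0.7400]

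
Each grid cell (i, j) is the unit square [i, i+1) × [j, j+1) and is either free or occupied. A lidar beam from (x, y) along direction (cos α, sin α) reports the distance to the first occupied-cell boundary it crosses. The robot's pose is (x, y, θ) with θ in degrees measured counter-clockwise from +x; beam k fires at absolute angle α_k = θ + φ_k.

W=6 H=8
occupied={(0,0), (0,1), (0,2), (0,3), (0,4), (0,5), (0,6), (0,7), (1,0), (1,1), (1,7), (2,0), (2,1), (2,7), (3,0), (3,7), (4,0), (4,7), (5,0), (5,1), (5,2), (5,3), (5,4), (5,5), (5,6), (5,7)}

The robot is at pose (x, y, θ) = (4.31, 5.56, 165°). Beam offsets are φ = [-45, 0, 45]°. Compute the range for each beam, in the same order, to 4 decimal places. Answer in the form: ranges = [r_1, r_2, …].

beam 1: φ=-45°, α=120°
  d=(-0.5000,0.8660)  start (4,5)  tX=0.6200 tY=0.5081  stride 1/|dx|=2.0000 1/|dy|=1.1547
    cross y-line → (4,6), t=0.5081
    cross x-line → (3,6), t=0.6200
    cross y-line → (3,7), t=1.6628 (wall)
  → r_1 = 1.6628
beam 2: φ=0°, α=165°
  d=(-0.9659,0.2588)  start (4,5)  tX=0.3209 tY=1.7000  stride 1/|dx|=1.0353 1/|dy|=3.8637
    cross x-line → (3,5), t=0.3209
    cross x-line → (2,5), t=1.3562
    cross y-line → (2,6), t=1.7000
    cross x-line → (1,6), t=2.3915
    cross x-line → (0,6), t=3.4268 (wall)
  → r_2 = 3.4268
beam 3: φ=45°, α=210°
  d=(-0.8660,-0.5000)  start (4,5)  tX=0.3580 tY=1.1200  stride 1/|dx|=1.1547 1/|dy|=2.0000
    cross x-line → (3,5), t=0.3580
    cross y-line → (3,4), t=1.1200
    cross x-line → (2,4), t=1.5127
    cross x-line → (1,4), t=2.6674
    cross y-line → (1,3), t=3.1200
    cross x-line → (0,3), t=3.8221 (wall)
  → r_3 = 3.8221

ranges = [1.6628, 3.4268, 3.8221]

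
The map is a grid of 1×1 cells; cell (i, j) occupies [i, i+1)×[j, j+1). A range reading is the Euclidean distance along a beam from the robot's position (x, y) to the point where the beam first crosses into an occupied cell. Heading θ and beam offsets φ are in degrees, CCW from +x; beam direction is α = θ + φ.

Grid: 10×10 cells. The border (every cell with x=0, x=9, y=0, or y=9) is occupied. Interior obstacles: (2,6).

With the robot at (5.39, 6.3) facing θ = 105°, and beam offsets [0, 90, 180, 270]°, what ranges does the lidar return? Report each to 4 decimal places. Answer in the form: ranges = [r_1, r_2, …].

beam 1: φ=0°, α=105°
  cosα=-0.2588 sinα=0.9659 | (5,6) | tMaxX 1.5068 tMaxY 0.7247 | tΔX 3.8637 tΔY 1.0353
    t=0.7247 [y] (5,7)
    t=1.5068 [x] (4,7)
    t=1.7600 [y] (4,8)
    t=2.7952 [y] (4,9) — stop
  → r_1 = 2.7952
beam 2: φ=90°, α=195°
  cosα=-0.9659 sinα=-0.2588 | (5,6) | tMaxX 0.4038 tMaxY 1.1591 | tΔX 1.0353 tΔY 3.8637
    t=0.4038 [x] (4,6)
    t=1.1591 [y] (4,5)
    t=1.4390 [x] (3,5)
    t=2.4743 [x] (2,5)
    t=3.5096 [x] (1,5)
    t=4.5449 [x] (0,5) — stop
  → r_2 = 4.5449
beam 3: φ=180°, α=285°
  cosα=0.2588 sinα=-0.9659 | (5,6) | tMaxX 2.3569 tMaxY 0.3106 | tΔX 3.8637 tΔY 1.0353
    t=0.3106 [y] (5,5)
    t=1.3459 [y] (5,4)
    t=2.3569 [x] (6,4)
    t=2.3811 [y] (6,3)
    t=3.4164 [y] (6,2)
    t=4.4517 [y] (6,1)
    t=5.4870 [y] (6,0) — stop
  → r_3 = 5.4870
beam 4: φ=270°, α=15°
  cosα=0.9659 sinα=0.2588 | (5,6) | tMaxX 0.6315 tMaxY 2.7046 | tΔX 1.0353 tΔY 3.8637
    t=0.6315 [x] (6,6)
    t=1.6668 [x] (7,6)
    t=2.7021 [x] (8,6)
    t=2.7046 [y] (8,7)
    t=3.7373 [x] (9,7) — stop
  → r_4 = 3.7373

ranges = [2.7952, 4.5449, 5.4870, 3.7373]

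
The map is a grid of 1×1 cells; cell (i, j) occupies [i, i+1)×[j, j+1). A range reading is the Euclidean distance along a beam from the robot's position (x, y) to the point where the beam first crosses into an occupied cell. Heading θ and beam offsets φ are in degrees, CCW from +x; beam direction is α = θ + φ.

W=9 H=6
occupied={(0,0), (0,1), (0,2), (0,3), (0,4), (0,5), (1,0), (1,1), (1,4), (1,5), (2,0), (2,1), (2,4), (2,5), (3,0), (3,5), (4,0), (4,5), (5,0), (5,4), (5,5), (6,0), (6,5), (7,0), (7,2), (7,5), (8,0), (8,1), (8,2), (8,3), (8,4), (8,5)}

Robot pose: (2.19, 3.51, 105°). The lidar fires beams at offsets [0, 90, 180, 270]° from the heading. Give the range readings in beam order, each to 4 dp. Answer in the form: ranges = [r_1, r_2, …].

beam 1: φ=0°, α=105°
  dir = (cos 105°, sin 105°) = (-0.2588, 0.9659); from cell (2,3)
  next x-line at t=0.7341, next y-line at t=0.5073; Δt_x=3.8637, Δt_y=1.0353
    y: enter (2,4) at t=0.5073 ← occupied
  → r_1 = 0.5073
beam 2: φ=90°, α=195°
  dir = (cos 195°, sin 195°) = (-0.9659, -0.2588); from cell (2,3)
  next x-line at t=0.1967, next y-line at t=1.9705; Δt_x=1.0353, Δt_y=3.8637
    x: enter (1,3) at t=0.1967
    x: enter (0,3) at t=1.2320 ← occupied
  → r_2 = 1.2320
beam 3: φ=180°, α=285°
  dir = (cos 285°, sin 285°) = (0.2588, -0.9659); from cell (2,3)
  next x-line at t=3.1296, next y-line at t=0.5280; Δt_x=3.8637, Δt_y=1.0353
    y: enter (2,2) at t=0.5280
    y: enter (2,1) at t=1.5633 ← occupied
  → r_3 = 1.5633
beam 4: φ=270°, α=15°
  dir = (cos 15°, sin 15°) = (0.9659, 0.2588); from cell (2,3)
  next x-line at t=0.8386, next y-line at t=1.8932; Δt_x=1.0353, Δt_y=3.8637
    x: enter (3,3) at t=0.8386
    x: enter (4,3) at t=1.8738
    y: enter (4,4) at t=1.8932
    x: enter (5,4) at t=2.9091 ← occupied
  → r_4 = 2.9091

ranges = [0.5073, 1.2320, 1.5633, 2.9091]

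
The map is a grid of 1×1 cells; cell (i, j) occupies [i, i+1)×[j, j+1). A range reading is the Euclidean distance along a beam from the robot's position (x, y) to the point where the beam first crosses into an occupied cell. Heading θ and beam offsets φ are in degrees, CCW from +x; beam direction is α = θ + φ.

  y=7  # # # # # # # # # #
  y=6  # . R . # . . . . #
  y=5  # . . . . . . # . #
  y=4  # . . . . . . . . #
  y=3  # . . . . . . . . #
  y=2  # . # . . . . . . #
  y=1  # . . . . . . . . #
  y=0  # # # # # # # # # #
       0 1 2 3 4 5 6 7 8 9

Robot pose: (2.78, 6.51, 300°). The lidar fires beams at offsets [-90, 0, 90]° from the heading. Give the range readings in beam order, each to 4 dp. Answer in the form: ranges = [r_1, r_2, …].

ranges = [2.0554, 6.3624, 0.9800]

beam 1: φ=-90°, α=210°
  d=(-0.8660,-0.5000)  start (2,6)  tX=0.9007 tY=1.0200  stride 1/|dx|=1.1547 1/|dy|=2.0000
    cross x-line → (1,6), t=0.9007
    cross y-line → (1,5), t=1.0200
    cross x-line → (0,5), t=2.0554 (wall)
  → r_1 = 2.0554
beam 2: φ=0°, α=300°
  d=(0.5000,-0.8660)  start (2,6)  tX=0.4400 tY=0.5889  stride 1/|dx|=2.0000 1/|dy|=1.1547
    cross x-line → (3,6), t=0.4400
    cross y-line → (3,5), t=0.5889
    cross y-line → (3,4), t=1.7436
    cross x-line → (4,4), t=2.4400
    cross y-line → (4,3), t=2.8983
    cross y-line → (4,2), t=4.0530
    cross x-line → (5,2), t=4.4400
    cross y-line → (5,1), t=5.2077
    cross y-line → (5,0), t=6.3624 (wall)
  → r_2 = 6.3624
beam 3: φ=90°, α=30°
  d=(0.8660,0.5000)  start (2,6)  tX=0.2540 tY=0.9800  stride 1/|dx|=1.1547 1/|dy|=2.0000
    cross x-line → (3,6), t=0.2540
    cross y-line → (3,7), t=0.9800 (wall)
  → r_3 = 0.9800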